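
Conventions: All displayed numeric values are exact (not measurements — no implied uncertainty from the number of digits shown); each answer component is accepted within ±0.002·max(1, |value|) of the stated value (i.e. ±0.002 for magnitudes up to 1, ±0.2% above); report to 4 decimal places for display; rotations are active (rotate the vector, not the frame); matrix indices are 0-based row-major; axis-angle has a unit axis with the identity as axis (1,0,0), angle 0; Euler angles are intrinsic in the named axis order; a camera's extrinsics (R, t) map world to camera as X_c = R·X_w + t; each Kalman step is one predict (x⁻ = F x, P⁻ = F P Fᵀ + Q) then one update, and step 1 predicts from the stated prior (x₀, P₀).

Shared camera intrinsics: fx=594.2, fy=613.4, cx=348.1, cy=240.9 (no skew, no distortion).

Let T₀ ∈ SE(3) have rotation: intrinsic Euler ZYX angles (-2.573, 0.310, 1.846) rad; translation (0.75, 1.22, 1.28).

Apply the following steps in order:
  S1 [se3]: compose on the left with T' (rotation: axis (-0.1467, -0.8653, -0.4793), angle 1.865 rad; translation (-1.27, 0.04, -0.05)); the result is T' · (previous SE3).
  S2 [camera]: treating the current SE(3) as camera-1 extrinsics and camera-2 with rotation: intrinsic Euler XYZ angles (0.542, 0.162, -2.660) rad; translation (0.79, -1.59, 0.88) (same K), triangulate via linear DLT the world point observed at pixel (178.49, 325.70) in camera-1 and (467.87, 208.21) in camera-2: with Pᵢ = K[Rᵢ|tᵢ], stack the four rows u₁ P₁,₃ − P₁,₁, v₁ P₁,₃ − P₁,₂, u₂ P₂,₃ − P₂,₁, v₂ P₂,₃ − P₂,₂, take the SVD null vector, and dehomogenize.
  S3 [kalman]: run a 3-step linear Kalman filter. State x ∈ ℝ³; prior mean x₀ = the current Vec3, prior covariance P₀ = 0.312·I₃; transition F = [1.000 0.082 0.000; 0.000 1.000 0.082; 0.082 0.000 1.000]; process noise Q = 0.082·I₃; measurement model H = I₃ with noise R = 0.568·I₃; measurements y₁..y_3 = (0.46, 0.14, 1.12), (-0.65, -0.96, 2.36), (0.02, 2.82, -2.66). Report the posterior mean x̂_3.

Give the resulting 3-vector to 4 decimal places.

after S1 (compose_se3): R=[0.1162 -0.5285 0.8410; -0.3159 0.7831 0.5357; -0.9416 -0.3279 -0.0760], t=(-1.6512, 1.5079, 1.1287)
after S2 (triangulate): (-0.4927, -1.8335, 0.1382)
after S3 (kf_track): (-0.2745, 0.3256, -0.0307)

result = (-0.2745, 0.3256, -0.0307)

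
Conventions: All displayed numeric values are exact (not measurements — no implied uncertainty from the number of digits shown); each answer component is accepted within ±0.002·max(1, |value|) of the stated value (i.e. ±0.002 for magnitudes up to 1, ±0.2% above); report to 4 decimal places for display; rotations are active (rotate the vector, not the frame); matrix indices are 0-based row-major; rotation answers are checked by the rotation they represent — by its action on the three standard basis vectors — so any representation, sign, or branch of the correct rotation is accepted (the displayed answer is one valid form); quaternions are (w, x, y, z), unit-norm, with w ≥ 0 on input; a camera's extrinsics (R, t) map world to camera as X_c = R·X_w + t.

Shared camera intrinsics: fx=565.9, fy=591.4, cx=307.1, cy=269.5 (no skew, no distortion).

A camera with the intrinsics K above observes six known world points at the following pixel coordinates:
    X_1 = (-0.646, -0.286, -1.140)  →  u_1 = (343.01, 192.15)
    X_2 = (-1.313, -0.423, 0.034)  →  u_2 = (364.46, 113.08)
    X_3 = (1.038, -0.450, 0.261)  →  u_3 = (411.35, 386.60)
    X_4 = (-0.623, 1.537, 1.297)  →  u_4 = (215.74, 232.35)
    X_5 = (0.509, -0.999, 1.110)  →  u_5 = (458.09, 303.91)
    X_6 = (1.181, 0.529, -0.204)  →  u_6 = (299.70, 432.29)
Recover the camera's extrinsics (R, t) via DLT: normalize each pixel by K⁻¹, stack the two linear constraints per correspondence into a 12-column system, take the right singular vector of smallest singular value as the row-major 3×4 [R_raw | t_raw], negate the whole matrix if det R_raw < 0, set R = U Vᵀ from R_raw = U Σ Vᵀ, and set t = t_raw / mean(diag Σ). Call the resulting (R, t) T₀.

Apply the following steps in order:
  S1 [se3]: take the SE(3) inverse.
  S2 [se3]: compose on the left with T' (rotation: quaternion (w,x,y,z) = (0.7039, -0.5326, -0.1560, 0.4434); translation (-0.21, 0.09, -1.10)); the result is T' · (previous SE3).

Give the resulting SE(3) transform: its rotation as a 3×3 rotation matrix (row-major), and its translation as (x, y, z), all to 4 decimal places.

source (pnp_recover): camera pose = R=[0.1667 -0.9665 0.1953; 0.9843 0.1516 -0.0900; 0.0574 0.2072 0.9766], t=(0.2901, 0.0900, 4.9306)
after S1 (invert_se3): R=[0.1667 0.9843 0.0574; -0.9665 0.1516 0.2072; 0.1953 -0.0900 0.9766], t=(-0.4197, -0.7551, -4.8638)
after S2 (compose_se3): R=[0.4006 0.5422 -0.7386; 0.2130 0.7289 0.6506; 0.8912 -0.4179 0.1765], t=(3.2667, -3.2453, -2.1914)

rotation (matrix) = ((0.4006, 0.5422, -0.7386), (0.2130, 0.7289, 0.6506), (0.8912, -0.4179, 0.1765)), translation = (3.2667, -3.2453, -2.1914)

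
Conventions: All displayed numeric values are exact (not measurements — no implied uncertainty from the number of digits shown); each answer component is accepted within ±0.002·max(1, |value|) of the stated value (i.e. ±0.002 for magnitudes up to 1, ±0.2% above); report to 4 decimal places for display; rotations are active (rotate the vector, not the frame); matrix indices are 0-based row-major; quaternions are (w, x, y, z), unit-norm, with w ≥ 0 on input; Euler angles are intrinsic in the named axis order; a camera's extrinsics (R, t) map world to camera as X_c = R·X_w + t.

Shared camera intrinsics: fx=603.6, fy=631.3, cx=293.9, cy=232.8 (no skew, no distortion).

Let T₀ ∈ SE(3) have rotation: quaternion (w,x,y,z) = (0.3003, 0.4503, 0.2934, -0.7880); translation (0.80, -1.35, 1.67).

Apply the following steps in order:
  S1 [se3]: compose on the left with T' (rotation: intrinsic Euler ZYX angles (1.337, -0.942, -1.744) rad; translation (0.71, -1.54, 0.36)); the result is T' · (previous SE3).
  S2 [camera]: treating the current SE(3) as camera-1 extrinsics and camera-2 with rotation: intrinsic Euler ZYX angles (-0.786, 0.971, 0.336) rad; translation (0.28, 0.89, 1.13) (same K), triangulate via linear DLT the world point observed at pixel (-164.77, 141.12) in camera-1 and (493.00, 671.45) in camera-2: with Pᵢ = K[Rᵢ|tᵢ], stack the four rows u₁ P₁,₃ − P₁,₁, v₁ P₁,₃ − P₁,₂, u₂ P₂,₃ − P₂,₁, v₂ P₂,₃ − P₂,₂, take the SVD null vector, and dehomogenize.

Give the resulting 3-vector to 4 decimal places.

after S1 (compose_se3): R=[0.6903 0.0502 -0.7218; -0.7129 -0.1238 -0.6903; -0.1240 0.9910 -0.0496], t=(-1.2028, -1.4670, 1.6199)
after S2 (triangulate): (-1.9281, 1.6822, 0.3030)

result = (-1.9281, 1.6822, 0.3030)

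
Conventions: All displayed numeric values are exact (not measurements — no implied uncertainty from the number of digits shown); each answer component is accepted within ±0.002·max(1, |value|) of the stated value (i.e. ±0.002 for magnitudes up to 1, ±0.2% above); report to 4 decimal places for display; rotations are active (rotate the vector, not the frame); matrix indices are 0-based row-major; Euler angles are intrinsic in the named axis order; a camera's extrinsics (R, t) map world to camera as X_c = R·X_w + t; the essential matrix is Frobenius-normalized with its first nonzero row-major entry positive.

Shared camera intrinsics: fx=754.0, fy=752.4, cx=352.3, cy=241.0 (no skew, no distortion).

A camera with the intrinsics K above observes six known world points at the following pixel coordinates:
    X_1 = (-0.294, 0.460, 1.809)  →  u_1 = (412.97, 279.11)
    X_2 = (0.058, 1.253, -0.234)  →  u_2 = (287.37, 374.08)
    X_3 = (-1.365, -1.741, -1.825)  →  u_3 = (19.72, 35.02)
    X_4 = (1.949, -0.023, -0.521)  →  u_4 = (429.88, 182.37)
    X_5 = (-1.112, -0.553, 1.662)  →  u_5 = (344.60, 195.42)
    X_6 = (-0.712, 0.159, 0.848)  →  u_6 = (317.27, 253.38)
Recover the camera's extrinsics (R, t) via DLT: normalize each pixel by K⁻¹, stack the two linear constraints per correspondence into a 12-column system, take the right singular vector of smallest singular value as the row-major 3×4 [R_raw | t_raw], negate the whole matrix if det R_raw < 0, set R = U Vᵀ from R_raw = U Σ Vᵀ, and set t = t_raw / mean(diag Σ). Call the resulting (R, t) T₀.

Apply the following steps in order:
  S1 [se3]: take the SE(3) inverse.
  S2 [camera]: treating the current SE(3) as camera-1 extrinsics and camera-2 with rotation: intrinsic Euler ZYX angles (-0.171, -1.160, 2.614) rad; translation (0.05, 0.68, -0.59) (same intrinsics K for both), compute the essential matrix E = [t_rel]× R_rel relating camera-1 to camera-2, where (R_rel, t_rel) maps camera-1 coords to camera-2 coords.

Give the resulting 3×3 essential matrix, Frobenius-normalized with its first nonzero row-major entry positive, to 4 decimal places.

source (pnp_recover): camera pose = R=[0.6931 0.0565 0.7187; -0.1072 0.9939 0.0252; -0.7129 -0.0945 0.6949], t=(-0.4800, -0.1300, 6.5605)
after S1 (invert_se3): R=[0.6931 -0.1072 -0.7129; 0.0565 0.9939 -0.0945; 0.7187 0.0252 0.6949], t=(4.9955, 0.7764, -4.2108)
after S2 (essential): [0.1357 0.3598 0.3362; 0.3634 -0.0926 0.4782; -0.1802 0.5803 -0.0236]

matrix = [0.1357 0.3598 0.3362; 0.3634 -0.0926 0.4782; -0.1802 0.5803 -0.0236]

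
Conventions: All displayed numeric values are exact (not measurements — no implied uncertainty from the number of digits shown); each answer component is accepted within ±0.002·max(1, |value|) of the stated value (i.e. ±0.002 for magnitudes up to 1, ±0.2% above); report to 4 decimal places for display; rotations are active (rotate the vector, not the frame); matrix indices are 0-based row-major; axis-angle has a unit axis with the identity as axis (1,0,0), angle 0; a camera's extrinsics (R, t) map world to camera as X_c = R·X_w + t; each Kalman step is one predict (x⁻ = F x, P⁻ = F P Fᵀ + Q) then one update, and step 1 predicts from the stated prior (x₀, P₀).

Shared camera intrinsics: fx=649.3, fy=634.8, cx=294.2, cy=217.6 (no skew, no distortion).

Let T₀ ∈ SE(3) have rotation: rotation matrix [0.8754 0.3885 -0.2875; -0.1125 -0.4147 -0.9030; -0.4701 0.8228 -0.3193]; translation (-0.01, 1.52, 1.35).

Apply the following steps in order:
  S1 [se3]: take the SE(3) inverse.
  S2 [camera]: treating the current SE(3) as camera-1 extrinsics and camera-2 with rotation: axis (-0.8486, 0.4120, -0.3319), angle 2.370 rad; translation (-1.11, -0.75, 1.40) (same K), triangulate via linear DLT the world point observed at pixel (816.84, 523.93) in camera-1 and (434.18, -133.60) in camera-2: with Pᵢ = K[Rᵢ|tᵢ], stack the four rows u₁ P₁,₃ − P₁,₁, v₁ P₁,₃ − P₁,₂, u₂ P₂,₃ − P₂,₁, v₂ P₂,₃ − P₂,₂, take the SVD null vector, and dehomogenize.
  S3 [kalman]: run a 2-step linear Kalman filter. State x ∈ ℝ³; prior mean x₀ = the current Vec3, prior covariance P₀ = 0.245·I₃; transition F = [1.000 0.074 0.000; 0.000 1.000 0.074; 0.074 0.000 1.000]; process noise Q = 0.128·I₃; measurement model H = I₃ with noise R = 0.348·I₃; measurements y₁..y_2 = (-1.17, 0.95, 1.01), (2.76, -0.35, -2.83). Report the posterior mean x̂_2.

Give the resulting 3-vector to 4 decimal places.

after S1 (invert_se3): R=[0.8754 -0.1125 -0.4701; 0.3885 -0.4147 0.8228; -0.2875 -0.9030 -0.3193], t=(0.8144, -0.4766, 1.8007)
after S2 (triangulate): (1.2281, -0.9242, 0.7344)
after S3 (kf_track): (1.2289, -0.1173, -0.8144)

result = (1.2289, -0.1173, -0.8144)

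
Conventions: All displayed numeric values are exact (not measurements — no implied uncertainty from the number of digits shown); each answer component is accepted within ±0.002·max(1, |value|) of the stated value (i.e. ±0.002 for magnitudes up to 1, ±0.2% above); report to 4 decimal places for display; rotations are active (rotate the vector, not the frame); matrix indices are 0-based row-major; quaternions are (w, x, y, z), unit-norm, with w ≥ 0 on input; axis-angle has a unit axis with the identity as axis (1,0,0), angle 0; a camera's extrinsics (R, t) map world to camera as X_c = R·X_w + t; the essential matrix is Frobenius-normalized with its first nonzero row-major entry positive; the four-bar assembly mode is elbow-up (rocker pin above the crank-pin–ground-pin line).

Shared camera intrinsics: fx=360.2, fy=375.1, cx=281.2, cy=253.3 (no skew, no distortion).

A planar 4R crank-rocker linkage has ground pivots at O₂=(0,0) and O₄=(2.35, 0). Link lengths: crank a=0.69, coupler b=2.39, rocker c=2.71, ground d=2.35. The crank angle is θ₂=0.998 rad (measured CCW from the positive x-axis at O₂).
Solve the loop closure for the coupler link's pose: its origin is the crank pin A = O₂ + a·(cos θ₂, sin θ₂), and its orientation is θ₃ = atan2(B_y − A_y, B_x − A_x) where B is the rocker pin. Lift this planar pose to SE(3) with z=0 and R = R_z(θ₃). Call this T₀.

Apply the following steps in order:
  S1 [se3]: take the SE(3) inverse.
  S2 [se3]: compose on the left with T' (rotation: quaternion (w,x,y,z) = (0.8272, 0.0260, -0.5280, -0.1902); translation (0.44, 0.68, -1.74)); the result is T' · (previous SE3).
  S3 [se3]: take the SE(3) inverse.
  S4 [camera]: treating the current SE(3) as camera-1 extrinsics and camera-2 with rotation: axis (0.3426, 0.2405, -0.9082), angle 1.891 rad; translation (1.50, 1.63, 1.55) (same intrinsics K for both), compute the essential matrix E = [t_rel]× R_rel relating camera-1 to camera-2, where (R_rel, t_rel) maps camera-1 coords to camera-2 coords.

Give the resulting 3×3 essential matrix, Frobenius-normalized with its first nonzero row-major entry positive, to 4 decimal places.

matrix = [0.0975 0.1278 0.4660; -0.0352 -0.1875 -0.4735; 0.5370 -0.4497 0.0763]

source (fourbar_fk): coupler pose = R=[0.5258 -0.8506 0.0000; 0.8506 0.5258 0.0000; 0.0000 0.0000 1.0000], t=(0.3740, 0.5799, 0.0000)
after S1 (invert_se3): R=[0.5258 0.8506 0.0000; -0.8506 0.5258 -0.0000; 0.0000 0.0000 1.0000], t=(-0.6899, 0.0132, 0.0000)
after S2 (compose_se3): R=[-0.0498 0.4658 -0.8835; -0.9678 0.1960 0.1579; 0.2467 0.8629 0.4410], t=(0.1885, 0.9283, -2.3326)
after S3 (invert_se3): R=[-0.0498 -0.9678 0.2467; 0.4658 0.1960 0.8629; -0.8835 0.1579 0.4410], t=(1.4833, 1.7431, 1.0488)
after S4 (essential): [0.0975 0.1278 0.4660; -0.0352 -0.1875 -0.4735; 0.5370 -0.4497 0.0763]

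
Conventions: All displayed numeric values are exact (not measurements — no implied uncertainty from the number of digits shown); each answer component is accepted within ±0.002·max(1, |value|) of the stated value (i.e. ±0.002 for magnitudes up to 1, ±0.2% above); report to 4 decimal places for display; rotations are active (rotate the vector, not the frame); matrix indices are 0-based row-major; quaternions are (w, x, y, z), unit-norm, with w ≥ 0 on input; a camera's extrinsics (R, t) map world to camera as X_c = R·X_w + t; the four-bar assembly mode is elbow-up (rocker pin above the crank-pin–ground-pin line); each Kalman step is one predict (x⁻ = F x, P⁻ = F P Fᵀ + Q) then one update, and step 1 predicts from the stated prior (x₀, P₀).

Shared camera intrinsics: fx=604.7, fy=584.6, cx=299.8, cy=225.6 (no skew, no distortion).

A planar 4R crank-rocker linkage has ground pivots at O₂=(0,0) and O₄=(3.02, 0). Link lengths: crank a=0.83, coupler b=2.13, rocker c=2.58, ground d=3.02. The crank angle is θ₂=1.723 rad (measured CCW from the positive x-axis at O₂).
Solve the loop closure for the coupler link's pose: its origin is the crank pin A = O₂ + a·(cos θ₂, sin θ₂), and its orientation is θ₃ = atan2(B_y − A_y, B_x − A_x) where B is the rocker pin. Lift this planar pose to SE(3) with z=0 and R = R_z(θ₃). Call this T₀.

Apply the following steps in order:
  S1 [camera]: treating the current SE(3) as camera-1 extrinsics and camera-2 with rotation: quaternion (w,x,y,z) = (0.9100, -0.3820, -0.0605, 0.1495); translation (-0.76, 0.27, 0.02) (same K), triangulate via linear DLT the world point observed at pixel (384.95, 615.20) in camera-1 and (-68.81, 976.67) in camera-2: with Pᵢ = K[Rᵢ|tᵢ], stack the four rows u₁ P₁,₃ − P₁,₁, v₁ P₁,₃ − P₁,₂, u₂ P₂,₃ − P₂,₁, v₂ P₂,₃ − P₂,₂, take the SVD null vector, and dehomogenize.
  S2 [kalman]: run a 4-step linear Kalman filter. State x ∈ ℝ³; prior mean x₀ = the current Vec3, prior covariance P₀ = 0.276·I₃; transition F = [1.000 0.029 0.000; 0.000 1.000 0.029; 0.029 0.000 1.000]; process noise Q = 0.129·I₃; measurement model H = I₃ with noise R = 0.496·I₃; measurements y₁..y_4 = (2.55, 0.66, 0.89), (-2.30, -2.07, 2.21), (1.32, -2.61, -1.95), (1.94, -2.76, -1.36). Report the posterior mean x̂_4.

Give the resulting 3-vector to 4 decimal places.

source (fourbar_fk): coupler pose = R=[0.7903 -0.6127 0.0000; 0.6127 0.7903 0.0000; 0.0000 0.0000 1.0000], t=(-0.1258, 0.8204, 0.0000)
after S1 (triangulate): (0.4341, -0.0158, 1.6114)
after S2 (kf_track): (0.9674, -1.9601, -0.4115)

result = (0.9674, -1.9601, -0.4115)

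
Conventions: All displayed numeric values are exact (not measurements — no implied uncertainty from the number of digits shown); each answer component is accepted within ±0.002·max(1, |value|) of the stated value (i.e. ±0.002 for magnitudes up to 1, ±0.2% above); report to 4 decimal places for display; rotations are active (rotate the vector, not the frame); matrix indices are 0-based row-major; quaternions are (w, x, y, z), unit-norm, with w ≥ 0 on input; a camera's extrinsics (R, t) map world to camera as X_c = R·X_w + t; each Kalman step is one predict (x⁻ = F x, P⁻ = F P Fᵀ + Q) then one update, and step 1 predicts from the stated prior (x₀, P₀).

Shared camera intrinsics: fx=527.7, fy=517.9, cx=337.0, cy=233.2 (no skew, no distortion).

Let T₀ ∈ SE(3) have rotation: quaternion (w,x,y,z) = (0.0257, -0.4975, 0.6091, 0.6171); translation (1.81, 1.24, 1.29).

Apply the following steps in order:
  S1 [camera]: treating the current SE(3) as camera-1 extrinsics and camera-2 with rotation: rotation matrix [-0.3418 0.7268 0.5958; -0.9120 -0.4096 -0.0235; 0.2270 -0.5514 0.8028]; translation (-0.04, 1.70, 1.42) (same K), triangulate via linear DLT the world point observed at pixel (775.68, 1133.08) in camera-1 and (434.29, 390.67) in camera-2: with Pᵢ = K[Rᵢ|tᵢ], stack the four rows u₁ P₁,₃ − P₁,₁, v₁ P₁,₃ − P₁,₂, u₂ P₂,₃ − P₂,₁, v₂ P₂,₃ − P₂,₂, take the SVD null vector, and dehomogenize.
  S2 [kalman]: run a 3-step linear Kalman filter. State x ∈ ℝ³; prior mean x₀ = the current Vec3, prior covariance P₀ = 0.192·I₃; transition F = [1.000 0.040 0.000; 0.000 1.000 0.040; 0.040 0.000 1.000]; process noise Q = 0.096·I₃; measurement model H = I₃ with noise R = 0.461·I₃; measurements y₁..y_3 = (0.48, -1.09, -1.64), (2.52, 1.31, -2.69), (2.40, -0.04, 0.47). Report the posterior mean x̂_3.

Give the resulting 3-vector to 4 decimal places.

after S1 (triangulate): (0.9734, 0.3561, 0.8491)
after S2 (kf_track): (1.7902, 0.2058, -0.4280)

result = (1.7902, 0.2058, -0.4280)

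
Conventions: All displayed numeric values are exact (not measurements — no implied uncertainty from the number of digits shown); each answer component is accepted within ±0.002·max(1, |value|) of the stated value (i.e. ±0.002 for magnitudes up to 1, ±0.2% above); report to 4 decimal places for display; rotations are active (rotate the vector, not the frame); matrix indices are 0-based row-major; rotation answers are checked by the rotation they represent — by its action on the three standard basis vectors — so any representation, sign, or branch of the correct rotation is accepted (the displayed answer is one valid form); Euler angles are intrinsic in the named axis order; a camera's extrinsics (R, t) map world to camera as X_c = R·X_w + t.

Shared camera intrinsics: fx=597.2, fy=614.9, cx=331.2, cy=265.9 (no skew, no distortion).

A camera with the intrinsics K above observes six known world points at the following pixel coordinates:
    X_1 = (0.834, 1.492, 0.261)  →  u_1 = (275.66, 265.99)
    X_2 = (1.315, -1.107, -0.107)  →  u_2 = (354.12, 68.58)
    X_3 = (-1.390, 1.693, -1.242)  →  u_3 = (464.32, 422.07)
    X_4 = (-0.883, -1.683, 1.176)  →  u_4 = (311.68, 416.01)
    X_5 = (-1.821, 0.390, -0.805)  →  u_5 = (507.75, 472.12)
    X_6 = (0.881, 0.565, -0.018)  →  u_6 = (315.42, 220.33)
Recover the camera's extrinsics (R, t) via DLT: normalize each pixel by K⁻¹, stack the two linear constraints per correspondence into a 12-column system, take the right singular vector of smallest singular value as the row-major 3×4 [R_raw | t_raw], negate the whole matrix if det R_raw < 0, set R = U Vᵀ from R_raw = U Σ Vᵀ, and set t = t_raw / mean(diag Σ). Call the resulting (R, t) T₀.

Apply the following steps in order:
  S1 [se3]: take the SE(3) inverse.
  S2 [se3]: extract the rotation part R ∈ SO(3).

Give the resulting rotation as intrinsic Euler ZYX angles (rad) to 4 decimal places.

rotation (euler_zyx) = (-2.5491, 1.1377, 2.4766)

source (pnp_recover): camera pose = R=[-0.3481 -0.2344 -0.9077; -0.9041 0.3400 0.2589; 0.2479 0.9108 -0.3302], t=(0.2700, 0.1800, 5.0504)
after S1 (invert_se3): R=[-0.3481 -0.9041 0.2479; -0.2344 0.3400 0.9108; -0.9077 0.2589 -0.3302], t=(-0.9953, -4.5976, 1.8663)
after S2 (rot_of_se3): [-0.3481 -0.9041 0.2479; -0.2344 0.3400 0.9108; -0.9077 0.2589 -0.3302]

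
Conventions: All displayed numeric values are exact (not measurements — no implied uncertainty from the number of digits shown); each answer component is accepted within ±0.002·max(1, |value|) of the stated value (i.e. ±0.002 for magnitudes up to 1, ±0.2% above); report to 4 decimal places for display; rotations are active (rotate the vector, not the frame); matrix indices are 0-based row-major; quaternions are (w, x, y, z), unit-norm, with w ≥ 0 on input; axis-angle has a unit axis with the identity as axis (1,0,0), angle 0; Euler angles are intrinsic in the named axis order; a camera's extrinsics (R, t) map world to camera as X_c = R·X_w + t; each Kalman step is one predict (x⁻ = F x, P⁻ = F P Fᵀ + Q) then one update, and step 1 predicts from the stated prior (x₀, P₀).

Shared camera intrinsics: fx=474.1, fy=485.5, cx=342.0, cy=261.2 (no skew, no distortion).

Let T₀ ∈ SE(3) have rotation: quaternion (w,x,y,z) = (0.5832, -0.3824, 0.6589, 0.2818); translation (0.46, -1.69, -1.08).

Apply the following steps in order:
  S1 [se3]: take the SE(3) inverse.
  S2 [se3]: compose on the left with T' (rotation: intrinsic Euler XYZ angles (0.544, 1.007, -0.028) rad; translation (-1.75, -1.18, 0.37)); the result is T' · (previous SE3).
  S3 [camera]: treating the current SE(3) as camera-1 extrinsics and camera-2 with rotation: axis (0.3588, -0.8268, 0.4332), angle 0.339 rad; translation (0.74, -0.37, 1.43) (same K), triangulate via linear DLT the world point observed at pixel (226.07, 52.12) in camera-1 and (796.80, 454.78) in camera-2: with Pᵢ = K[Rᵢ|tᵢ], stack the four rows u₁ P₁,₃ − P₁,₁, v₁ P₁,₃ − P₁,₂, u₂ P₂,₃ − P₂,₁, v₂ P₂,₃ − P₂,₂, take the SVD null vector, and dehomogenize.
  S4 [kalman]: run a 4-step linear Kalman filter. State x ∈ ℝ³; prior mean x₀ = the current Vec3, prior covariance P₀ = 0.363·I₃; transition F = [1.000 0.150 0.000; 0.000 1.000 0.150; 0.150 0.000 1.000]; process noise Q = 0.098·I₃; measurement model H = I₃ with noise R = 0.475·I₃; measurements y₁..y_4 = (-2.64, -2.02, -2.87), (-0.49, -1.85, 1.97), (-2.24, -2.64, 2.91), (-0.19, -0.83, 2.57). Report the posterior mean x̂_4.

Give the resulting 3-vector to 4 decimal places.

after S1 (invert_se3): R=[-0.0272 -0.1753 -0.9841; -0.8327 0.5487 -0.0747; 0.5531 0.8175 -0.1609], t=(-1.3465, 1.2296, 0.9534)
after S2 (compose_se3): R=[0.4405 0.6055 -0.6628; -0.8866 0.1775 -0.4271; -0.1410 0.7758 0.6151], t=(-1.6451, -0.9335, 2.4102)
after S3 (triangulate): (0.5982, 0.7887, -0.3623)
after S4 (kf_track): (-1.0071, -1.1883, 1.3984)

result = (-1.0071, -1.1883, 1.3984)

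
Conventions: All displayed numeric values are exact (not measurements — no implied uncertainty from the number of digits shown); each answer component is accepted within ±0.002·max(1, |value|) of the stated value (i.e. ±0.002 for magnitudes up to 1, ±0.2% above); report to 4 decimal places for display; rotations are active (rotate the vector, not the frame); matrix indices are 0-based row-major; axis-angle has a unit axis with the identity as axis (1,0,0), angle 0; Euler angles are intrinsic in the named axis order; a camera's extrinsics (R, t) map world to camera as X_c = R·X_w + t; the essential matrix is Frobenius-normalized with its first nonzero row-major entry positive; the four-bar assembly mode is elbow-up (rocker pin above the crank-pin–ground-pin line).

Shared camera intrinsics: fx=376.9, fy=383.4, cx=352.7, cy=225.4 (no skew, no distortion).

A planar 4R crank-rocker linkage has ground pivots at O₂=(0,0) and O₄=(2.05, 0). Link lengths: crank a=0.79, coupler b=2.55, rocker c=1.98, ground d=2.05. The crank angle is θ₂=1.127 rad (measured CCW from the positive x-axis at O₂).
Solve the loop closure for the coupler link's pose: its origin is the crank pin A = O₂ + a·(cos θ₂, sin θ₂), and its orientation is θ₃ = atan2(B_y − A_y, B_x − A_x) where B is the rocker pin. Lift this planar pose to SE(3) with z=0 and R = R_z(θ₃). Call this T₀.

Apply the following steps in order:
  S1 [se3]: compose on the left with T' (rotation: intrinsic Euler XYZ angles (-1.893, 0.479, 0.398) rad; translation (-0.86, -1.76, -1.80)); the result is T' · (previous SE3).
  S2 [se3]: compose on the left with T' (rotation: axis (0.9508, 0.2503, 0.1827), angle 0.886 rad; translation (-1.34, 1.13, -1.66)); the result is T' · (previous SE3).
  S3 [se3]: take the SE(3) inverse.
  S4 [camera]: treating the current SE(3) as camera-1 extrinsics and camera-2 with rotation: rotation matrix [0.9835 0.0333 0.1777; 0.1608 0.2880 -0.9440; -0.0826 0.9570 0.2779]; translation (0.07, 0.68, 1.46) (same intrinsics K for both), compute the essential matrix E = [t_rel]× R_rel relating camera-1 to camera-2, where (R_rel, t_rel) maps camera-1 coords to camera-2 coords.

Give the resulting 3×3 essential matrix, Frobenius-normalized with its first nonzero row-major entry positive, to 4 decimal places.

matrix = [0.2113 -0.1932 -0.5280; -0.0336 0.0115 -0.4193; 0.5038 -0.4043 0.2121]

source (fourbar_fk): coupler pose = R=[0.8844 -0.4668 0.0000; 0.4668 0.8844 0.0000; 0.0000 0.0000 1.0000], t=(0.3392, 0.7135, 0.0000)
after S1 (compose_se3): R=[0.5630 -0.6860 0.4609; -0.5221 0.1371 0.8418; -0.6407 -0.7145 -0.2810], t=(-0.8279, -2.0257, -2.5433)
after S2 (compose_se3): R=[0.4062 -0.8534 0.3267; 0.2477 0.4470 0.8596; -0.8796 -0.2682 0.3929], t=(-2.6846, 1.4428, -4.7180)
after S3 (invert_se3): R=[0.4062 0.2477 -0.8796; -0.8534 0.4470 -0.2682; 0.3267 0.8596 0.3929], t=(-3.4166, -4.2015, 1.4908)
after S4 (essential): [0.2113 -0.1932 -0.5280; -0.0336 0.0115 -0.4193; 0.5038 -0.4043 0.2121]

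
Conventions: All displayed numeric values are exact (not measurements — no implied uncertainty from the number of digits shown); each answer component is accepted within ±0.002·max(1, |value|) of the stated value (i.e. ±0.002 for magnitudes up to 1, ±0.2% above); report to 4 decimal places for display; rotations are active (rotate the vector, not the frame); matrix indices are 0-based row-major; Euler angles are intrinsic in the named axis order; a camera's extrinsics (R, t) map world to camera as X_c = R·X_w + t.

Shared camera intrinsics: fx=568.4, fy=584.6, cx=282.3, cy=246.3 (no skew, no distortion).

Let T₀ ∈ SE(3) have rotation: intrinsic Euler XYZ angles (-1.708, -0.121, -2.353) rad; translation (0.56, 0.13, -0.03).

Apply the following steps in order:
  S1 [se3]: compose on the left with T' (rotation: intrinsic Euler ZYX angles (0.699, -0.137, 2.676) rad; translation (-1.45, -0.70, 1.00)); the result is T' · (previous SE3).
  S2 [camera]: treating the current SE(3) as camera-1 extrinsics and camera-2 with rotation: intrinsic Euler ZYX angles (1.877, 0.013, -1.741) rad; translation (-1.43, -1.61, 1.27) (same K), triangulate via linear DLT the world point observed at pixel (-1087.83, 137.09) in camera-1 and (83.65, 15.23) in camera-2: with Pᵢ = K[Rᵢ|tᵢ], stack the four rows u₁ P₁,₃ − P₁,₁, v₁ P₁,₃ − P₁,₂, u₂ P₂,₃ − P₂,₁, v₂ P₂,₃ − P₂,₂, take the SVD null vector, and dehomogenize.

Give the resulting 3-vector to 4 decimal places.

after S1 (compose_se3): R=[-0.2508 0.8921 0.3758; -0.6446 0.1357 -0.7524; -0.7222 -0.4309 0.5410], t=(-0.9682, -0.4291, 1.1609)
after S2 (triangulate): (0.3219, -1.4209, -0.8317)

result = (0.3219, -1.4209, -0.8317)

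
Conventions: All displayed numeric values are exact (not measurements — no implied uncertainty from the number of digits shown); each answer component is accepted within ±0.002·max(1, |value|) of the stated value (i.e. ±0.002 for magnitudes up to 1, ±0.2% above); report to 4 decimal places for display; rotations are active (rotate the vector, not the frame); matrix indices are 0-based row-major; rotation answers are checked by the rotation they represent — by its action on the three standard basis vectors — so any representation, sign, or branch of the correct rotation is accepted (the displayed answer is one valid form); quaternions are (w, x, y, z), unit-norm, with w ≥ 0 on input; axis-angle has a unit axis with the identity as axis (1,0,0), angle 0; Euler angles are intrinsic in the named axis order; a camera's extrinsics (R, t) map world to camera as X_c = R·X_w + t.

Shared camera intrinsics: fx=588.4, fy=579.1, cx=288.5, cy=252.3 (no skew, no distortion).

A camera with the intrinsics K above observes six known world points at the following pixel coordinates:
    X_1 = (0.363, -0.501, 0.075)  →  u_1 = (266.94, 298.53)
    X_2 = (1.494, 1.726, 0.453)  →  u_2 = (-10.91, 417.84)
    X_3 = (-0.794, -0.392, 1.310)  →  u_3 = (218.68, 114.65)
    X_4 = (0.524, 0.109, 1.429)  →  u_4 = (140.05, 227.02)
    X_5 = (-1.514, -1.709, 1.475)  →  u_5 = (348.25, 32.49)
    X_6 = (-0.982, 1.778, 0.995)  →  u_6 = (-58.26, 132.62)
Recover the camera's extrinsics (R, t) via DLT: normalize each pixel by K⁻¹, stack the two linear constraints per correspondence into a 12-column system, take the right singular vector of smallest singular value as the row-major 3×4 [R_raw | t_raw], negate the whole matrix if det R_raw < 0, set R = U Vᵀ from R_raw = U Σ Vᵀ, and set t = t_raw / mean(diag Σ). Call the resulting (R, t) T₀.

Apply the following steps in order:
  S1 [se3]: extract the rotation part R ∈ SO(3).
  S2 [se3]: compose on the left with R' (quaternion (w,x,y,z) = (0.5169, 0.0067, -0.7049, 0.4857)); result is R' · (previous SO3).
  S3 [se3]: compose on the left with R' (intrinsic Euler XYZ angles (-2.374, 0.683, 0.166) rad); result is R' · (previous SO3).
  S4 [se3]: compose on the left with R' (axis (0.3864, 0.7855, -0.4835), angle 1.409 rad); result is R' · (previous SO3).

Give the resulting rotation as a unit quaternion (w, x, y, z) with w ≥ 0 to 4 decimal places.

source (pnp_recover): camera pose = R=[-0.2838 -0.7981 -0.5315; 0.7240 0.1851 -0.6645; 0.6287 -0.5734 0.5253], t=(-0.4501, 0.3001, 4.7110)
after S1 (rot_of_se3): [-0.2838 -0.7981 -0.5315; 0.7240 0.1851 -0.6645; 0.6287 -0.5734 0.5253]
after S2 (compose_so3): [-0.6923 0.6910 0.2080; -0.1923 0.1011 -0.9761; -0.6955 -0.7158 0.0629]
after S3 (compose_so3): [-0.9439 0.0639 0.3239; 0.1295 -0.8308 0.5413; 0.3037 0.5529 0.7759]
after S4 (compose_so3): [0.0124 -0.2477 0.9688; 0.0854 -0.9650 -0.2478; 0.9963 0.0858 0.0092]

rotation (quat) = (0.1189, 0.7015, -0.0578, 0.7003)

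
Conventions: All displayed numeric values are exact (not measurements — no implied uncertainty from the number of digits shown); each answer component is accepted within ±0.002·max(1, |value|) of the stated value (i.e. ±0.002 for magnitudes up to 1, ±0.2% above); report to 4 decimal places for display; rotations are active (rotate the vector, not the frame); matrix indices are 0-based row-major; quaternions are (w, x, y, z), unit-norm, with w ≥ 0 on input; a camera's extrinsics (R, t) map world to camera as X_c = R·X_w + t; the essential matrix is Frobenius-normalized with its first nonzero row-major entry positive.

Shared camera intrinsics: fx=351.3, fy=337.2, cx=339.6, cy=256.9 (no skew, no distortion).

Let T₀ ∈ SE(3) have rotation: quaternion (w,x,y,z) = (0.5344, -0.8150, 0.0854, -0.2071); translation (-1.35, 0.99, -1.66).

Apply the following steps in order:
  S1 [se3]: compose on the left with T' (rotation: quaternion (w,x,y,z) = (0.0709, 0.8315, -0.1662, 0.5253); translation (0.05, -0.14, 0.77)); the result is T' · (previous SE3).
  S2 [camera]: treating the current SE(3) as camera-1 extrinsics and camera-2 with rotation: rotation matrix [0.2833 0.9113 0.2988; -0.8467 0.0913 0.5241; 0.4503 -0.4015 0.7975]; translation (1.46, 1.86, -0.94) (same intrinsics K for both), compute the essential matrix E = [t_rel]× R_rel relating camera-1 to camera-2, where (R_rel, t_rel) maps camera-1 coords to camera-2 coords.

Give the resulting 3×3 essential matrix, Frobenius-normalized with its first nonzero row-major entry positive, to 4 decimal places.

after S1 (compose_se3): R=[0.6893 -0.5929 -0.4164; 0.0833 0.6358 -0.7674; 0.7197 0.4943 0.4876], t=(-2.2388, -0.3072, 0.2299)
after S2 (essential): [0.5748 0.1958 0.2458; -0.2471 0.0216 0.6562; 0.2694 0.0774 0.0114]

matrix = [0.5748 0.1958 0.2458; -0.2471 0.0216 0.6562; 0.2694 0.0774 0.0114]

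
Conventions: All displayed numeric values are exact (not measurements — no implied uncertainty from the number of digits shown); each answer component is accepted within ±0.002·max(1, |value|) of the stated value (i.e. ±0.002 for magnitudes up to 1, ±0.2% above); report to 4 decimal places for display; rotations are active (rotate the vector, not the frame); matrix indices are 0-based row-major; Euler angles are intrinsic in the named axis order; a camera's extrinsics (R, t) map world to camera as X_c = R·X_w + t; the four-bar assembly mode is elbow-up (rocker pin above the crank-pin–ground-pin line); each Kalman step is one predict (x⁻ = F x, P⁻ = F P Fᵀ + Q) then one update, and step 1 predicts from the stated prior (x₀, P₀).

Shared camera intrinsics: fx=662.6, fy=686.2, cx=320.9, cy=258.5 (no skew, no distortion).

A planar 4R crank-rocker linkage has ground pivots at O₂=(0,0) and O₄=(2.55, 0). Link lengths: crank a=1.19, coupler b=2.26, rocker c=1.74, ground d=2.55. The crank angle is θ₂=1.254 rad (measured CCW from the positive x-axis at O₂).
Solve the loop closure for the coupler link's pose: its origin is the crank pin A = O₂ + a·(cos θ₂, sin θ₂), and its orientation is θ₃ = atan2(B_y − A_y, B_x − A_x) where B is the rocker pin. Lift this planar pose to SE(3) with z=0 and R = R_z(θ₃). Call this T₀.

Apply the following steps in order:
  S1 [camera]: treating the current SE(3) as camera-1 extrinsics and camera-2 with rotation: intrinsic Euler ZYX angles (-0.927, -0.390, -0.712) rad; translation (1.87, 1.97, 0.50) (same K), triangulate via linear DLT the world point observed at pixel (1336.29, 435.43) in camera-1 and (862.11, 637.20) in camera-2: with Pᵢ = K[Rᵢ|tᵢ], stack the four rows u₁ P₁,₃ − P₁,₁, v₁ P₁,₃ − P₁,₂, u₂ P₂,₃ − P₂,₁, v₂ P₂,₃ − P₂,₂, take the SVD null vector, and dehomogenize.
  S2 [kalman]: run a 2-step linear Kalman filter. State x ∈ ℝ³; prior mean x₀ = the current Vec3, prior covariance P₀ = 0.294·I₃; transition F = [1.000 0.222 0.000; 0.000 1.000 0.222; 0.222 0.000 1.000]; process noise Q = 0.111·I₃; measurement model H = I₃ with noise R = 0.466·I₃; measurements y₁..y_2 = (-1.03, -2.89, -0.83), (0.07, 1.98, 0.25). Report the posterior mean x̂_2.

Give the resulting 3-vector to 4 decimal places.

result = (-0.0874, -0.2697, 0.4887)

source (fourbar_fk): coupler pose = R=[0.9630 -0.2696 0.0000; 0.2696 0.9630 0.0000; 0.0000 0.0000 1.0000], t=(0.3707, 1.1308, 0.0000)
after S1 (triangulate): (1.3618, -1.2048, 1.3096)
after S2 (kf_track): (-0.0874, -0.2697, 0.4887)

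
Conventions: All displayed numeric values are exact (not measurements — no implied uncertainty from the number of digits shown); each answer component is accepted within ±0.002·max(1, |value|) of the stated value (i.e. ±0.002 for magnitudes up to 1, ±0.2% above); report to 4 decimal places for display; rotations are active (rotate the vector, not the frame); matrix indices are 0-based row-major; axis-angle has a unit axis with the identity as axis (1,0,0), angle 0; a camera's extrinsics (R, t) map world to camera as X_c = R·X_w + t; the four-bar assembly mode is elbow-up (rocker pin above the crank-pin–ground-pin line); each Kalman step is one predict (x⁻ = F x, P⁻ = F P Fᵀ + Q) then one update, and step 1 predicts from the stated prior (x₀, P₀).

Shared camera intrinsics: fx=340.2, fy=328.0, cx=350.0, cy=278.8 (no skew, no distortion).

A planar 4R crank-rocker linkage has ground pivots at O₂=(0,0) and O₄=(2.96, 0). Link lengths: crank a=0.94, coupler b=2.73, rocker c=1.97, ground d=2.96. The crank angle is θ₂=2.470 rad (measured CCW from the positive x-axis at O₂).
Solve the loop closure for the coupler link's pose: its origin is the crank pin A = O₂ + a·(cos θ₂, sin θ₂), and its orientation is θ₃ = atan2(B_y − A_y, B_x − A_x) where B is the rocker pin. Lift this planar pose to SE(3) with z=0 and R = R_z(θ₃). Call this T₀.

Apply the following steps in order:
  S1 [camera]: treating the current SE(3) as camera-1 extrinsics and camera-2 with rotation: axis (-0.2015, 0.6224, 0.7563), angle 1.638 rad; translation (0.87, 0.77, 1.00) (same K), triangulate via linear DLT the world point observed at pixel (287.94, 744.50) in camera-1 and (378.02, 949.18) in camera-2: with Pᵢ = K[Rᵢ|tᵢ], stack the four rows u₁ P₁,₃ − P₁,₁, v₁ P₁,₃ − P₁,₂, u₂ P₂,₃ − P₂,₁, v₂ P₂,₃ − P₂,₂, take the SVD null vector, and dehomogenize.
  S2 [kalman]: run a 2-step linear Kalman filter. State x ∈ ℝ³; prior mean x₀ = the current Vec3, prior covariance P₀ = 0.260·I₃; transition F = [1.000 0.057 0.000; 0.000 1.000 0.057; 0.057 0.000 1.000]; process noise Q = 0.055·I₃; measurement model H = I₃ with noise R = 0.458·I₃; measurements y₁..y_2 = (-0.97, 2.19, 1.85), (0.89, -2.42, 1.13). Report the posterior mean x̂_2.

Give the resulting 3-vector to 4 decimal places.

result = (0.5218, 0.5146, 1.5654)

source (fourbar_fk): coupler pose = R=[0.9293 -0.3693 0.0000; 0.3693 0.9293 0.0000; 0.0000 0.0000 1.0000], t=(-0.7359, 0.5849, 0.0000)
after S1 (triangulate): (1.1243, 1.7506, 1.8502)
after S2 (kf_track): (0.5218, 0.5146, 1.5654)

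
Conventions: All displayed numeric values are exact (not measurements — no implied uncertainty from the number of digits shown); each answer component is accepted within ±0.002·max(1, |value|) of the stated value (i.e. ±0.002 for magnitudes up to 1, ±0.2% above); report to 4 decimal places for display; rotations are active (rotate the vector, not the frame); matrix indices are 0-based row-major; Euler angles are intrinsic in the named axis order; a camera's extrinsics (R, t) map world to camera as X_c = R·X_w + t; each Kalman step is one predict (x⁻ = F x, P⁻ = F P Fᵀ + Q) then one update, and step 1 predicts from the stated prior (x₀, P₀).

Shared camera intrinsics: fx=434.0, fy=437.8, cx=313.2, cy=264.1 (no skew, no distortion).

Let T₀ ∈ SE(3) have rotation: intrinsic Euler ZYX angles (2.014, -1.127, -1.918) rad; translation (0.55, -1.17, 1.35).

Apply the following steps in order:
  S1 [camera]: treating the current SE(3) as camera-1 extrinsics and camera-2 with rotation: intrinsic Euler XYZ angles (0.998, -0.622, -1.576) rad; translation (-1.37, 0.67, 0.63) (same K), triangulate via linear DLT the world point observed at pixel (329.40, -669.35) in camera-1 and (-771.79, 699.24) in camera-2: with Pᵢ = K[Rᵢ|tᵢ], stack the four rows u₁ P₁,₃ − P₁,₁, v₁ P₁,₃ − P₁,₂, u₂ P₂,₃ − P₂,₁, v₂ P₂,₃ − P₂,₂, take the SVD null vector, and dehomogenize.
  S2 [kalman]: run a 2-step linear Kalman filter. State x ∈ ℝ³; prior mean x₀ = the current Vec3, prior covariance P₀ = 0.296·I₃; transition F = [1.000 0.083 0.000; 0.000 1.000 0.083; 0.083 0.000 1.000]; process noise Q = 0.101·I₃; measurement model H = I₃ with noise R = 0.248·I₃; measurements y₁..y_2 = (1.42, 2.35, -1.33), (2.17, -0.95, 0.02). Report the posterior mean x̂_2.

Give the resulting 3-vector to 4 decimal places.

result = (1.4312, 0.0411, -0.2159)

after S1 (triangulate): (-0.5826, -1.1260, 0.6902)
after S2 (kf_track): (1.4312, 0.0411, -0.2159)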